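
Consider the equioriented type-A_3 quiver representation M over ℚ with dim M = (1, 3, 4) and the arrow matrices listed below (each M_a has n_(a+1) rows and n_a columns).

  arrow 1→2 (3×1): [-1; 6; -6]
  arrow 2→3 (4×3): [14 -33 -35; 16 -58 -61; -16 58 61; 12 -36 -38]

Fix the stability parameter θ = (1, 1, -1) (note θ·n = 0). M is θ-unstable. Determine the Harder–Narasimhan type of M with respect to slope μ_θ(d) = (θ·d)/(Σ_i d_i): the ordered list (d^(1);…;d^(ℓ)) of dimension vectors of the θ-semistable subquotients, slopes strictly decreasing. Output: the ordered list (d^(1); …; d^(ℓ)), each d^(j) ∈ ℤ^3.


Interval decomposition of M: I[1,3], I[2,3]^2, I[3,3].
HN type (ℓ=3): μ^(1)=1/3; μ^(2)=0; μ^(3)=-1

((1, 1, 1); (0, 2, 2); (0, 0, 1))


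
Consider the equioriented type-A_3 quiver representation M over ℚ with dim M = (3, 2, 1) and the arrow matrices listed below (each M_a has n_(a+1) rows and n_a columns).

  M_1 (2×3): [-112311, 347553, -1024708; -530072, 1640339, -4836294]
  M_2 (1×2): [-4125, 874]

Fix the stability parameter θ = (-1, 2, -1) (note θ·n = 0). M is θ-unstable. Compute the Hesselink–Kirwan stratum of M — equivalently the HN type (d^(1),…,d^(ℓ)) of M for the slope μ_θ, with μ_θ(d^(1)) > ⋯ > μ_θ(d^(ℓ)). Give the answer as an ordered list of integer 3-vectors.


Interval decomposition of M: I[1,1], I[1,2], I[1,3].
HN type (ℓ=3): μ^(1)=2; μ^(2)=1/2; μ^(3)=-1

((0, 1, 0); (0, 1, 1); (3, 0, 0))


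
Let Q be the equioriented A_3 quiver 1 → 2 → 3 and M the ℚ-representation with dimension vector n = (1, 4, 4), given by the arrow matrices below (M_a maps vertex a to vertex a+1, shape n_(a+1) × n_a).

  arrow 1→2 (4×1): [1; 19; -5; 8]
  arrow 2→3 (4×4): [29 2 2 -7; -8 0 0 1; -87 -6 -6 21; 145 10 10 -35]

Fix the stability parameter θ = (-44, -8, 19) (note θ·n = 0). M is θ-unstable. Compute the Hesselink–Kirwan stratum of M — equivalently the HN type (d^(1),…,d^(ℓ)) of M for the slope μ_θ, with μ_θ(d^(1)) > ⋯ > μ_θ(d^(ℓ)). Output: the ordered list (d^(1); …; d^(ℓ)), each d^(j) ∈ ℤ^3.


Via rank(M_{q-1}∘⋯∘M_p): M ≅ I[1,3], I[2,2]^2, I[2,3], I[3,3]^2.
μ_θ-semistable layers: μ^(1)=19; μ^(2)=-8; μ^(3)=-44

((0, 0, 4); (0, 4, 0); (1, 0, 0))


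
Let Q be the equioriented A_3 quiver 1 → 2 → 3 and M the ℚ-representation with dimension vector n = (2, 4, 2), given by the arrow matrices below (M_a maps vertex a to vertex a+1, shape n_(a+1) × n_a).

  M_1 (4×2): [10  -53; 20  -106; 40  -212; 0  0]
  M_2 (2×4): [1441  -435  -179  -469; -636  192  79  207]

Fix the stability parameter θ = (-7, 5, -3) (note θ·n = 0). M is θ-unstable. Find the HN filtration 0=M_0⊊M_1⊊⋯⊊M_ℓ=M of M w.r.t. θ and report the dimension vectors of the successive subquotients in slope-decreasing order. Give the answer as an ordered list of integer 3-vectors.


Barcode: M ≅ I[1,1], I[1,3], I[2,2]^2, I[2,3]. HN layers by μ_θ (3 steps, strictly decreasing):
  μ^(1)=5; μ^(2)=1; μ^(3)=-7

((0, 2, 0); (0, 2, 2); (2, 0, 0))


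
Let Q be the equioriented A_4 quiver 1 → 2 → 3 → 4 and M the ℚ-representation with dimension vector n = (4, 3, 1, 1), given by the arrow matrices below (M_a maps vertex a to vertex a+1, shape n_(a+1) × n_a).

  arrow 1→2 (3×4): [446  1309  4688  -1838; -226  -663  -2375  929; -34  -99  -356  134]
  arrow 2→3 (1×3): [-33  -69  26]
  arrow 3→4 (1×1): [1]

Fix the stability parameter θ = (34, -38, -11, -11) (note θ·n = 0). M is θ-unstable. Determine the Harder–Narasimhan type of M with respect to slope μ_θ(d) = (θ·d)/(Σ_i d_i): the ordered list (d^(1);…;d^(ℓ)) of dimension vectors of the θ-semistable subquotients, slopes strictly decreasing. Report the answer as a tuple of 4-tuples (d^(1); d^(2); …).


Via rank(M_{q-1}∘⋯∘M_p): M ≅ I[1,1]^2, I[1,2], I[1,4], I[2,2].
μ_θ-semistable layers: μ^(1)=34; μ^(2)=-2; μ^(3)=-13/2; μ^(4)=-38

((2, 0, 0, 0); (1, 1, 0, 0); (1, 1, 1, 1); (0, 1, 0, 0))


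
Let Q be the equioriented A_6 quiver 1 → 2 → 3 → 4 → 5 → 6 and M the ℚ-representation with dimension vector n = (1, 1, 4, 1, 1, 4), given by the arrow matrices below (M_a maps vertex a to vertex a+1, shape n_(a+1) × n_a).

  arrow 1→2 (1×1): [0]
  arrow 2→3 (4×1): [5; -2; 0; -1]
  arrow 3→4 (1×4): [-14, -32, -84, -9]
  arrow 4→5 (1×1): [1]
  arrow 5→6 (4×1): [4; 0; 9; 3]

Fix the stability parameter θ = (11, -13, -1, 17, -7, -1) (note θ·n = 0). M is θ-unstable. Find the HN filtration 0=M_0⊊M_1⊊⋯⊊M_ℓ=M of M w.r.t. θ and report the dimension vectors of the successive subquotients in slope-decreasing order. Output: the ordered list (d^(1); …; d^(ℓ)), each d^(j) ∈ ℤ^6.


Via rank(M_{q-1}∘⋯∘M_p): M ≅ I[1,1], I[2,6], I[3,3]^3, I[6,6]^3.
μ_θ-semistable layers: μ^(1)=11; μ^(2)=3; μ^(3)=-1; μ^(4)=-13

((1, 0, 0, 0, 0, 0); (0, 0, 0, 1, 1, 1); (0, 0, 4, 0, 0, 3); (0, 1, 0, 0, 0, 0))


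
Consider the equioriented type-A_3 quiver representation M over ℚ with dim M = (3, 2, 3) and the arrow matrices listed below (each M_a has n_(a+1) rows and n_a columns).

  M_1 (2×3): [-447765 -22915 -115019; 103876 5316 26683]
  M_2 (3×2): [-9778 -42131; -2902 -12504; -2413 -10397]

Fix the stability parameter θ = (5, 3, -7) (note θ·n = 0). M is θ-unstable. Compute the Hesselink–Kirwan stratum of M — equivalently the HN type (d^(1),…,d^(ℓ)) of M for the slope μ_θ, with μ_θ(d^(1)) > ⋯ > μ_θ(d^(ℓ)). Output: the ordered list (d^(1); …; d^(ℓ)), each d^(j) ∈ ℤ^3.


Barcode: M ≅ I[1,1], I[1,3]^2, I[3,3]. HN layers by μ_θ (3 steps, strictly decreasing):
  μ^(1)=5; μ^(2)=1/3; μ^(3)=-7

((1, 0, 0); (2, 2, 2); (0, 0, 1))


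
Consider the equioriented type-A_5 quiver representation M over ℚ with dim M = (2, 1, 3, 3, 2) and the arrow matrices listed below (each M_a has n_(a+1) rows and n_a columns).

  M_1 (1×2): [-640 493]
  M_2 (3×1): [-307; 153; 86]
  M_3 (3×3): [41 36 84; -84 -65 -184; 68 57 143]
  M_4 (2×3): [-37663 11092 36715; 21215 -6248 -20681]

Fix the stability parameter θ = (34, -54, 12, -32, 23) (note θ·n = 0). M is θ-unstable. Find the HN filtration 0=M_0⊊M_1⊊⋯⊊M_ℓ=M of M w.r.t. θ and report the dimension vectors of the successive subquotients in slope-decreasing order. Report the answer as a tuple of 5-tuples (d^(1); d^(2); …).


Interval decomposition of M: I[1,1], I[1,5], I[3,4], I[3,5].
HN type (ℓ=3): μ^(1)=34; μ^(2)=23; μ^(3)=-10

((1, 0, 0, 0, 0); (0, 0, 0, 0, 2); (1, 1, 3, 3, 0))


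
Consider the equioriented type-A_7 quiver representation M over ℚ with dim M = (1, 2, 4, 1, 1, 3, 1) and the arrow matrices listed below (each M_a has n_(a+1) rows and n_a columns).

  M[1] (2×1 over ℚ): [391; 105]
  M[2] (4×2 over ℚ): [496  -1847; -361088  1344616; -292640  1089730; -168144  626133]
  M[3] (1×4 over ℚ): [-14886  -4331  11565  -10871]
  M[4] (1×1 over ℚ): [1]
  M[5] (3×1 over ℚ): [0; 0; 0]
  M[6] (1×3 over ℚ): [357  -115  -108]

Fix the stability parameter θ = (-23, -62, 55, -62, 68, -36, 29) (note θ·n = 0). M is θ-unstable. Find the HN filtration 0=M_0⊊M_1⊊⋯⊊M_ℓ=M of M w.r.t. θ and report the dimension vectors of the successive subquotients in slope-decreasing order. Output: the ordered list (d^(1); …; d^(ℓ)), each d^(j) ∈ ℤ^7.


Barcode: M ≅ I[1,5], I[2,2], I[3,3]^3, I[6,6]^2, I[6,7]. HN layers by μ_θ (7 steps, strictly decreasing):
  μ^(1)=68; μ^(2)=55; μ^(3)=29; μ^(4)=-7/2; μ^(5)=-36; μ^(6)=-85/2; μ^(7)=-62

((0, 0, 0, 0, 1, 0, 0); (0, 0, 3, 0, 0, 0, 0); (0, 0, 0, 0, 0, 0, 1); (0, 0, 1, 1, 0, 0, 0); (0, 0, 0, 0, 0, 3, 0); (1, 1, 0, 0, 0, 0, 0); (0, 1, 0, 0, 0, 0, 0))


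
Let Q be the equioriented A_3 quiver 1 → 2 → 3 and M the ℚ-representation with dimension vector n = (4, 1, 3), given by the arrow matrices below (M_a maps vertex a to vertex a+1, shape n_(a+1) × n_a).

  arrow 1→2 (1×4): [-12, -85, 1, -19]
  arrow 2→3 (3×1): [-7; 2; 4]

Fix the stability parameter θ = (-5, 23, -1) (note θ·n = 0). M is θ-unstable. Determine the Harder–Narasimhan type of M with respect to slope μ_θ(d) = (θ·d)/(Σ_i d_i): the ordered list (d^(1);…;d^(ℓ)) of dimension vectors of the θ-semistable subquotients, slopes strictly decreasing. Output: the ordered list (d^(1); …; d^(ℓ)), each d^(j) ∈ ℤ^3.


Via rank(M_{q-1}∘⋯∘M_p): M ≅ I[1,1]^3, I[1,3], I[3,3]^2.
μ_θ-semistable layers: μ^(1)=11; μ^(2)=-1; μ^(3)=-5

((0, 1, 1); (0, 0, 2); (4, 0, 0))


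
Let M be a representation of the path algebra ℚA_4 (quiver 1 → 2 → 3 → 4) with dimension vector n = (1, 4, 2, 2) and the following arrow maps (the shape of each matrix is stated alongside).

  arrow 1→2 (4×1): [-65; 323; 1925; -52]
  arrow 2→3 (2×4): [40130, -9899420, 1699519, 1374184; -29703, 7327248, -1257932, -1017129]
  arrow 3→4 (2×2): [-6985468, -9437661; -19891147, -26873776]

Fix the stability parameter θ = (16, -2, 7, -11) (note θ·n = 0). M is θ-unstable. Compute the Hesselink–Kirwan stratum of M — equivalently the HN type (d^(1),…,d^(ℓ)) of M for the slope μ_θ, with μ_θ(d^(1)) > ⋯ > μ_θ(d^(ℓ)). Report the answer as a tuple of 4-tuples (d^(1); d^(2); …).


Interval decomposition of M: I[1,4], I[2,2]^2, I[2,4].
HN type (ℓ=2): μ^(1)=5/2; μ^(2)=-2

((1, 1, 1, 1); (0, 3, 1, 1))


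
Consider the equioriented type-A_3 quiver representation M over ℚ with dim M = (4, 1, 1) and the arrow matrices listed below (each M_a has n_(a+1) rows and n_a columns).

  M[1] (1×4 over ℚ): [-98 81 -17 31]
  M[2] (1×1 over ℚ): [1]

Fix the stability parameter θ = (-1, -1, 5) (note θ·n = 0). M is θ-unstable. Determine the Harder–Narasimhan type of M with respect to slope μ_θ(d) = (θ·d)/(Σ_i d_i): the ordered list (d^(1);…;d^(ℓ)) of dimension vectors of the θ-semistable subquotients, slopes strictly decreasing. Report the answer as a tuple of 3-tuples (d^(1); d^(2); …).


Via rank(M_{q-1}∘⋯∘M_p): M ≅ I[1,1]^3, I[1,3].
μ_θ-semistable layers: μ^(1)=5; μ^(2)=-1

((0, 0, 1); (4, 1, 0))


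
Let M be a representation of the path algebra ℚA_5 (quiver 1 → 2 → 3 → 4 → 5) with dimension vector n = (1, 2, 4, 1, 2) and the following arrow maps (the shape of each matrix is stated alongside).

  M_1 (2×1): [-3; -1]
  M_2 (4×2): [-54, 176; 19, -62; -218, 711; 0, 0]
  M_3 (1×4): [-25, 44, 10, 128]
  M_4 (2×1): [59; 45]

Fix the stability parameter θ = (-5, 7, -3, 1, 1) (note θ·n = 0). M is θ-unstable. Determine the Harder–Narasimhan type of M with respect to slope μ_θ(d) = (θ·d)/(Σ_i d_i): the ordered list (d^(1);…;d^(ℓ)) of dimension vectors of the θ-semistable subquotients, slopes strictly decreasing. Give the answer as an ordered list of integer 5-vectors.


Interval decomposition of M: I[1,3], I[2,5], I[3,3]^2, I[5,5].
HN type (ℓ=5): μ^(1)=2; μ^(2)=3/2; μ^(3)=1; μ^(4)=-3; μ^(5)=-5

((0, 1, 1, 0, 0); (0, 1, 1, 1, 1); (0, 0, 0, 0, 1); (0, 0, 2, 0, 0); (1, 0, 0, 0, 0))


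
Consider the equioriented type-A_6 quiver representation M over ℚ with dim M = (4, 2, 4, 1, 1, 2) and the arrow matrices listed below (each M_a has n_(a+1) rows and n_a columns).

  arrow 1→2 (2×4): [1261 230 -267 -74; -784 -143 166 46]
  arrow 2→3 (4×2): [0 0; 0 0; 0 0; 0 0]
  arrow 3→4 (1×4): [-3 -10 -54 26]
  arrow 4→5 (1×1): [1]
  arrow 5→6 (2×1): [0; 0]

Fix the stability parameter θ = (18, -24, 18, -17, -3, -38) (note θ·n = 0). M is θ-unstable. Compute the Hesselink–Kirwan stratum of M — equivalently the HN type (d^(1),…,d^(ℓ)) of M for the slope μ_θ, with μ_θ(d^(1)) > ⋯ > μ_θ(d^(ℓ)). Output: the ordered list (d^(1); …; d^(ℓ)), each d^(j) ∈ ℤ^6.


Interval decomposition of M: I[1,1]^2, I[1,2]^2, I[3,3]^3, I[3,5], I[6,6]^2.
HN type (ℓ=4): μ^(1)=18; μ^(2)=-2/3; μ^(3)=-3; μ^(4)=-38

((2, 0, 3, 0, 0, 0); (0, 0, 1, 1, 1, 0); (2, 2, 0, 0, 0, 0); (0, 0, 0, 0, 0, 2))


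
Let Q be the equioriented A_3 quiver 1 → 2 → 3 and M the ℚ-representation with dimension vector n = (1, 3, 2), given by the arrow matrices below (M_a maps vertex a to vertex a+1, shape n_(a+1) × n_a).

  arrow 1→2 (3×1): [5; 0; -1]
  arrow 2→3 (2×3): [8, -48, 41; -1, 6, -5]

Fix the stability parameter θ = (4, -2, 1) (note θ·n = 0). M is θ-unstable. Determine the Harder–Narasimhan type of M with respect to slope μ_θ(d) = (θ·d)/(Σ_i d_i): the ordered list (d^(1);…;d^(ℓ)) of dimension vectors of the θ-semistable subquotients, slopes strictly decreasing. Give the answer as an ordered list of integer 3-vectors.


Interval decomposition of M: I[1,3], I[2,2], I[2,3].
HN type (ℓ=2): μ^(1)=1; μ^(2)=-2

((1, 1, 2); (0, 2, 0))


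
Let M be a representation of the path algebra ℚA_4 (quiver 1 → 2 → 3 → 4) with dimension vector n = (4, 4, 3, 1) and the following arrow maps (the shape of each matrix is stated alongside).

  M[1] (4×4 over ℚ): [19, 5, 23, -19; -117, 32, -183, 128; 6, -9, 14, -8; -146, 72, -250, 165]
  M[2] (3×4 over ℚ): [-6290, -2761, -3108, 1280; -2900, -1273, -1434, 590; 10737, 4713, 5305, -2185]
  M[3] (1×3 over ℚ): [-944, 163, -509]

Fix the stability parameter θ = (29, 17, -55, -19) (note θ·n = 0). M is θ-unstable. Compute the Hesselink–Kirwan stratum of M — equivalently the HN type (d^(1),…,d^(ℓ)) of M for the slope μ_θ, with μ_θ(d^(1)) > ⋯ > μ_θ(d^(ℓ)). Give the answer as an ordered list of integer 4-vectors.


Interval decomposition of M: I[1,2]^2, I[1,3], I[1,4], I[3,3].
HN type (ℓ=4): μ^(1)=23; μ^(2)=-3; μ^(3)=-7; μ^(4)=-55

((2, 2, 0, 0); (1, 1, 1, 0); (1, 1, 1, 1); (0, 0, 1, 0))


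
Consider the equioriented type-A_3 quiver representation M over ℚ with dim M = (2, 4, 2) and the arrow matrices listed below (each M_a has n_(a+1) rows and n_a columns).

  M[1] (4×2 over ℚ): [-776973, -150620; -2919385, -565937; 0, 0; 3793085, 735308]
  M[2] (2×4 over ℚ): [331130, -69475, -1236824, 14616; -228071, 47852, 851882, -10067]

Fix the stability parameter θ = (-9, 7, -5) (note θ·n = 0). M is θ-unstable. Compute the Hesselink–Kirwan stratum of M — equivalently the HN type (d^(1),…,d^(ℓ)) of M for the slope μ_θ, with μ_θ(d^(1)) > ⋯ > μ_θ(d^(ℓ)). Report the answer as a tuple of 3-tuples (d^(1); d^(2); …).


Via rank(M_{q-1}∘⋯∘M_p): M ≅ I[1,3]^2, I[2,2]^2.
μ_θ-semistable layers: μ^(1)=7; μ^(2)=1; μ^(3)=-9

((0, 2, 0); (0, 2, 2); (2, 0, 0))


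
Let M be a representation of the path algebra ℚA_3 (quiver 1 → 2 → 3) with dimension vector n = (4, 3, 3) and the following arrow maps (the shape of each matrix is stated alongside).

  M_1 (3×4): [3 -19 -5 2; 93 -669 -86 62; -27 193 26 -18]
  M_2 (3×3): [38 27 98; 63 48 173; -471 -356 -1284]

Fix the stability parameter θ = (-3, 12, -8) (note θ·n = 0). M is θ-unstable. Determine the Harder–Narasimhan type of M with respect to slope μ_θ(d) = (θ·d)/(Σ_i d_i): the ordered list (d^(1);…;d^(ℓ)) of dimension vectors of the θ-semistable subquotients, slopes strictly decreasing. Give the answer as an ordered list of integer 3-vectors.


Interval decomposition of M: I[1,1], I[1,3]^3.
HN type (ℓ=2): μ^(1)=2; μ^(2)=-3

((0, 3, 3); (4, 0, 0))


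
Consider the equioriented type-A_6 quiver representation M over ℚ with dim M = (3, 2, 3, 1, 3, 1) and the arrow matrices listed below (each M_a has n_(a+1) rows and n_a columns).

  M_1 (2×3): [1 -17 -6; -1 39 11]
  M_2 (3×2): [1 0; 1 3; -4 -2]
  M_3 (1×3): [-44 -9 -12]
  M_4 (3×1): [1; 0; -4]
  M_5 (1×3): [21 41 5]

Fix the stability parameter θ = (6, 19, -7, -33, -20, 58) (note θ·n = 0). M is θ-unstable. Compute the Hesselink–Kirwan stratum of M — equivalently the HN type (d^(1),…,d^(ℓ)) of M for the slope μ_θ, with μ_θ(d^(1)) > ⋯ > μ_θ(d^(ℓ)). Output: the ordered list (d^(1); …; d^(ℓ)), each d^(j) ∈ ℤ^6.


Barcode: M ≅ I[1,1], I[1,3], I[1,6], I[3,3], I[5,5]^2. HN layers by μ_θ (4 steps, strictly decreasing):
  μ^(1)=58; μ^(2)=6; μ^(3)=-7; μ^(4)=-20

((0, 0, 0, 0, 0, 1); (2, 1, 1, 0, 0, 0); (1, 1, 2, 1, 1, 0); (0, 0, 0, 0, 2, 0))


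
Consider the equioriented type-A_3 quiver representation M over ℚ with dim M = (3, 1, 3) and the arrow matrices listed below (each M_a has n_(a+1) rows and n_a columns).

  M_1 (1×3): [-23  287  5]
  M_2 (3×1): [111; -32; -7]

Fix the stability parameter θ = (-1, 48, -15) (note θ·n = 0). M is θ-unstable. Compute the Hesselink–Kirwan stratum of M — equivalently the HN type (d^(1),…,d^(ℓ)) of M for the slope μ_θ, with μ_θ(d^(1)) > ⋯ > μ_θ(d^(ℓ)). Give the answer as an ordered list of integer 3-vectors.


Interval decomposition of M: I[1,1]^2, I[1,3], I[3,3]^2.
HN type (ℓ=3): μ^(1)=33/2; μ^(2)=-1; μ^(3)=-15

((0, 1, 1); (3, 0, 0); (0, 0, 2))


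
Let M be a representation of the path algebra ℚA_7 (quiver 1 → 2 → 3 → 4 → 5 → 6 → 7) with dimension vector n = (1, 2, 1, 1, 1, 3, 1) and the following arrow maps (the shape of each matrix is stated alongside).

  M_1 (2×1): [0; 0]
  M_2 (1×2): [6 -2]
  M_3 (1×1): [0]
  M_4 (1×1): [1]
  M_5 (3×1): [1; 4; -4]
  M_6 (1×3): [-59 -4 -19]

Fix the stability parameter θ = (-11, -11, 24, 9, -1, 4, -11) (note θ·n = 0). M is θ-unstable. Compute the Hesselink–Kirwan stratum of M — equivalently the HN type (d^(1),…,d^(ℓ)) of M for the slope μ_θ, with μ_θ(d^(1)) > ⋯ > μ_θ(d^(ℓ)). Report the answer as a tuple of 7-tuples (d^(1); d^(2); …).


Barcode: M ≅ I[1,1], I[2,2], I[2,3], I[4,7], I[6,6]^2. HN layers by μ_θ (4 steps, strictly decreasing):
  μ^(1)=24; μ^(2)=4; μ^(3)=1/4; μ^(4)=-11

((0, 0, 1, 0, 0, 0, 0); (0, 0, 0, 0, 0, 2, 0); (0, 0, 0, 1, 1, 1, 1); (1, 2, 0, 0, 0, 0, 0))


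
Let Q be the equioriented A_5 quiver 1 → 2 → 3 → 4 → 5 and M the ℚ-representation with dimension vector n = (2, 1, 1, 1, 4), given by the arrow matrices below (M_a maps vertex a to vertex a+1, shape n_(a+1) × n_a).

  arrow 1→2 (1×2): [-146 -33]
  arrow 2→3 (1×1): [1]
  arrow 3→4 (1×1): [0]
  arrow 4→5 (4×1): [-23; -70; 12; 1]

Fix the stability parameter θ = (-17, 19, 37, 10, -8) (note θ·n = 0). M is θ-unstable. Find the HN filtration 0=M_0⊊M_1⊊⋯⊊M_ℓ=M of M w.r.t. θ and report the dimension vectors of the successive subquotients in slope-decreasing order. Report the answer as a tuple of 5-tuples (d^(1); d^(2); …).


Via rank(M_{q-1}∘⋯∘M_p): M ≅ I[1,1], I[1,3], I[4,5], I[5,5]^3.
μ_θ-semistable layers: μ^(1)=37; μ^(2)=19; μ^(3)=1; μ^(4)=-8; μ^(5)=-17

((0, 0, 1, 0, 0); (0, 1, 0, 0, 0); (0, 0, 0, 1, 1); (0, 0, 0, 0, 3); (2, 0, 0, 0, 0))


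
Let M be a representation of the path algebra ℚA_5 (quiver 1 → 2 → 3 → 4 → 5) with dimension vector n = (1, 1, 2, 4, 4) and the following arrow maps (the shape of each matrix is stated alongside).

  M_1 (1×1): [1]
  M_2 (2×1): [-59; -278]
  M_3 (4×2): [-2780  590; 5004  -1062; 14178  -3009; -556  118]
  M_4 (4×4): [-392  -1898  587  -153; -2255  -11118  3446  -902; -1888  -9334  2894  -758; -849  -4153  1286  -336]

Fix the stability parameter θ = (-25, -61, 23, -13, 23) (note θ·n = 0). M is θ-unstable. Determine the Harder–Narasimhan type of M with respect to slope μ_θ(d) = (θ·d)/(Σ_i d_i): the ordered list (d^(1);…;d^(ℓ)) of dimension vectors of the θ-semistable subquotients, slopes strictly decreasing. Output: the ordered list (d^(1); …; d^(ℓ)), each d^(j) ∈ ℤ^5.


Via rank(M_{q-1}∘⋯∘M_p): M ≅ I[1,3], I[3,5], I[4,4], I[4,5]^2, I[5,5].
μ_θ-semistable layers: μ^(1)=23; μ^(2)=5; μ^(3)=-13; μ^(4)=-43

((0, 0, 1, 0, 4); (0, 0, 1, 1, 0); (0, 0, 0, 3, 0); (1, 1, 0, 0, 0))


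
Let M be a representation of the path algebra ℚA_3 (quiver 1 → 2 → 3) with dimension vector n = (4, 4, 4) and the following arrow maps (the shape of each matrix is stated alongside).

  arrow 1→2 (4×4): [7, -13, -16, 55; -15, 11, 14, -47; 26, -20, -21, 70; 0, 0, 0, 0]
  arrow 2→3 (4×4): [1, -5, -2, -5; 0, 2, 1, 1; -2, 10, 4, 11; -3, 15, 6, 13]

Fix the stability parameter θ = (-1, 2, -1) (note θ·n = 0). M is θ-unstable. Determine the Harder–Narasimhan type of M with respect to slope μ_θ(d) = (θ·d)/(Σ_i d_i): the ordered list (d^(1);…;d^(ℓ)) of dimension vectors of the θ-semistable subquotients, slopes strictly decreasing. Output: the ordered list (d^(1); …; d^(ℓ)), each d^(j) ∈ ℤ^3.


Via rank(M_{q-1}∘⋯∘M_p): M ≅ I[1,1], I[1,2], I[1,3]^2, I[2,3], I[3,3].
μ_θ-semistable layers: μ^(1)=2; μ^(2)=1/2; μ^(3)=-1

((0, 1, 0); (0, 3, 3); (4, 0, 1))


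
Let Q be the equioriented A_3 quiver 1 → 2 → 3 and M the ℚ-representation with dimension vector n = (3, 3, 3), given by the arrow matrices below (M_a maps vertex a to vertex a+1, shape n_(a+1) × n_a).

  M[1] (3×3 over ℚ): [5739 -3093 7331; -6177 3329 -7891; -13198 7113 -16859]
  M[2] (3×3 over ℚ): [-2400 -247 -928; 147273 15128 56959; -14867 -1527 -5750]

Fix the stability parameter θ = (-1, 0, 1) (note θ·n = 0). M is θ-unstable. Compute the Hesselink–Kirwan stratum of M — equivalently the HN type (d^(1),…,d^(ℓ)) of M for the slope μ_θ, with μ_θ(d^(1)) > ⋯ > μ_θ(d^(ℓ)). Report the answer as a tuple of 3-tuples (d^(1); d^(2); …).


Interval decomposition of M: I[1,3]^3.
HN type (ℓ=3): μ^(1)=1; μ^(2)=0; μ^(3)=-1

((0, 0, 3); (0, 3, 0); (3, 0, 0))


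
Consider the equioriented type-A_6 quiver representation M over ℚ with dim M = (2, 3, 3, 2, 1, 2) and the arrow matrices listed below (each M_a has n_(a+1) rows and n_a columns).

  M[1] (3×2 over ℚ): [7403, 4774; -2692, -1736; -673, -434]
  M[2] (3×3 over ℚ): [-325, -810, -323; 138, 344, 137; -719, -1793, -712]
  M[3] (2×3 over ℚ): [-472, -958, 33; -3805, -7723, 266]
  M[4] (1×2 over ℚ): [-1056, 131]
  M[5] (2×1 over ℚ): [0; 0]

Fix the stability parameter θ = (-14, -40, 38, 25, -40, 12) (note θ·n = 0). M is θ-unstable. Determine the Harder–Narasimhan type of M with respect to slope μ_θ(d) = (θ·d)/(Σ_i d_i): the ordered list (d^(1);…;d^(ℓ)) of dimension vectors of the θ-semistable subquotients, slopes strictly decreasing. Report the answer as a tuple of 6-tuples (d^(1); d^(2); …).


Via rank(M_{q-1}∘⋯∘M_p): M ≅ I[1,1], I[1,5], I[2,3], I[2,4], I[6,6]^2.
μ_θ-semistable layers: μ^(1)=38; μ^(2)=63/2; μ^(3)=12; μ^(4)=23/3; μ^(5)=-14; μ^(6)=-27; μ^(7)=-40

((0, 0, 1, 0, 0, 0); (0, 0, 1, 1, 0, 0); (0, 0, 0, 0, 0, 2); (0, 0, 1, 1, 1, 0); (1, 0, 0, 0, 0, 0); (1, 1, 0, 0, 0, 0); (0, 2, 0, 0, 0, 0))


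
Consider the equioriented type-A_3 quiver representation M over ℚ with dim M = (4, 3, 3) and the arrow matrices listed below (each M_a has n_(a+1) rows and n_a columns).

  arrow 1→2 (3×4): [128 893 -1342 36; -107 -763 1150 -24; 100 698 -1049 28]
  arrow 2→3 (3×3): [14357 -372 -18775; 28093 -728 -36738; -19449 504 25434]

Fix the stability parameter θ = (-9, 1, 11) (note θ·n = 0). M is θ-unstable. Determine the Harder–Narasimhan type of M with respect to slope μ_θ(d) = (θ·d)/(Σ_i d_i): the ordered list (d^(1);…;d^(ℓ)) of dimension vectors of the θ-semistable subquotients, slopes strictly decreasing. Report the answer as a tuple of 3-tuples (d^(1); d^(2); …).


Interval decomposition of M: I[1,1], I[1,2], I[1,3]^2, I[3,3].
HN type (ℓ=3): μ^(1)=11; μ^(2)=1; μ^(3)=-9

((0, 0, 3); (0, 3, 0); (4, 0, 0))


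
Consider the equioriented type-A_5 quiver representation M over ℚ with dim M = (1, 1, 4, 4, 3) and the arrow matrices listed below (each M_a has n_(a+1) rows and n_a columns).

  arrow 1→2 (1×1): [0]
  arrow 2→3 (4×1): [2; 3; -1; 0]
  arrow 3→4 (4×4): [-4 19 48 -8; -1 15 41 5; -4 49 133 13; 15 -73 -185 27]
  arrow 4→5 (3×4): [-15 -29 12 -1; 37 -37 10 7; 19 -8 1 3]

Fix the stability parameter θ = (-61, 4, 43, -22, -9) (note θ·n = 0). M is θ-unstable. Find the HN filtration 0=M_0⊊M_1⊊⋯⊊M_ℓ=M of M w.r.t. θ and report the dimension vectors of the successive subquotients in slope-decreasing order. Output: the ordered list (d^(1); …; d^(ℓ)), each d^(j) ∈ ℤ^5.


Via rank(M_{q-1}∘⋯∘M_p): M ≅ I[1,1], I[2,5], I[3,4], I[3,5]^2.
μ_θ-semistable layers: μ^(1)=21/2; μ^(2)=4; μ^(3)=-61

((0, 0, 1, 1, 0); (0, 1, 3, 3, 3); (1, 0, 0, 0, 0))


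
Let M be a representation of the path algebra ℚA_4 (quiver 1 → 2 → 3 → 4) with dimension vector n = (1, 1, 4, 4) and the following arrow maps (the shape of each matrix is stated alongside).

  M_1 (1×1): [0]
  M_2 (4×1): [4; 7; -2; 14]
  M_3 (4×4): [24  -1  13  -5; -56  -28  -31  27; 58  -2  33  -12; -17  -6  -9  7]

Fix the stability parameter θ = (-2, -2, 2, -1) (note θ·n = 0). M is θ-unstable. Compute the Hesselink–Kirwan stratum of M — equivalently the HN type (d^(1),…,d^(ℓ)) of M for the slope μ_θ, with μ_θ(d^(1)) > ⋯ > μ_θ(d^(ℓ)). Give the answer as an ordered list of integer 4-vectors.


Barcode: M ≅ I[1,1], I[2,4], I[3,4]^3. HN layers by μ_θ (2 steps, strictly decreasing):
  μ^(1)=1/2; μ^(2)=-2

((0, 0, 4, 4); (1, 1, 0, 0))


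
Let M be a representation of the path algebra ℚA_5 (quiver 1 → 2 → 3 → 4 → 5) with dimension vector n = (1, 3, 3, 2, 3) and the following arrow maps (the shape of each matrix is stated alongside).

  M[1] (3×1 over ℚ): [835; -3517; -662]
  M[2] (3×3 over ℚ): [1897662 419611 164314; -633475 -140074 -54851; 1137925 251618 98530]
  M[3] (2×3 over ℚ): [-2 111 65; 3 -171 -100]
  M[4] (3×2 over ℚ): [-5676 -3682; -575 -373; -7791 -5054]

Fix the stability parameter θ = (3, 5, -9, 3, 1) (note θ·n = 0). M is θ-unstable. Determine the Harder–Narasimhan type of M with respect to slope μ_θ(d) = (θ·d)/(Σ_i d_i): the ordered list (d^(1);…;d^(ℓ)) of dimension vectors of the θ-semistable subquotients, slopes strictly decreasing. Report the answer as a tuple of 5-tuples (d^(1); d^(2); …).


Barcode: M ≅ I[1,3], I[2,5]^2, I[5,5]. HN layers by μ_θ (4 steps, strictly decreasing):
  μ^(1)=2; μ^(2)=1; μ^(3)=-1/3; μ^(4)=-2

((0, 0, 0, 2, 2); (0, 0, 0, 0, 1); (1, 1, 1, 0, 0); (0, 2, 2, 0, 0))


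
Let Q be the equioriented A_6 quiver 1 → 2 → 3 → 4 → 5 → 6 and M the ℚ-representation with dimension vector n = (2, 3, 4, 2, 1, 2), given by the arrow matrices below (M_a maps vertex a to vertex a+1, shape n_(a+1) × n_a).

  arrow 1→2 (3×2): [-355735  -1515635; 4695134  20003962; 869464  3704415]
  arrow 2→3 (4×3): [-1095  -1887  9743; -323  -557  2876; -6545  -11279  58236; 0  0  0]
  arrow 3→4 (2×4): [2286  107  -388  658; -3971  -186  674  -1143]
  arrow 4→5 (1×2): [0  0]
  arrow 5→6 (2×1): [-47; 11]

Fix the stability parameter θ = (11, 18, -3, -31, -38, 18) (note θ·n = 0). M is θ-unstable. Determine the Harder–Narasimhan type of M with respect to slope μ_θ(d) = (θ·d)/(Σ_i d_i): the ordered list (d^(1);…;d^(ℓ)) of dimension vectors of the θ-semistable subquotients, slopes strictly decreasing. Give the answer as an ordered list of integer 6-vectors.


Via rank(M_{q-1}∘⋯∘M_p): M ≅ I[1,4]^2, I[2,2], I[3,3]^2, I[5,6], I[6,6].
μ_θ-semistable layers: μ^(1)=18; μ^(2)=-5/4; μ^(3)=-3; μ^(4)=-38

((0, 1, 0, 0, 0, 2); (2, 2, 2, 2, 0, 0); (0, 0, 2, 0, 0, 0); (0, 0, 0, 0, 1, 0))


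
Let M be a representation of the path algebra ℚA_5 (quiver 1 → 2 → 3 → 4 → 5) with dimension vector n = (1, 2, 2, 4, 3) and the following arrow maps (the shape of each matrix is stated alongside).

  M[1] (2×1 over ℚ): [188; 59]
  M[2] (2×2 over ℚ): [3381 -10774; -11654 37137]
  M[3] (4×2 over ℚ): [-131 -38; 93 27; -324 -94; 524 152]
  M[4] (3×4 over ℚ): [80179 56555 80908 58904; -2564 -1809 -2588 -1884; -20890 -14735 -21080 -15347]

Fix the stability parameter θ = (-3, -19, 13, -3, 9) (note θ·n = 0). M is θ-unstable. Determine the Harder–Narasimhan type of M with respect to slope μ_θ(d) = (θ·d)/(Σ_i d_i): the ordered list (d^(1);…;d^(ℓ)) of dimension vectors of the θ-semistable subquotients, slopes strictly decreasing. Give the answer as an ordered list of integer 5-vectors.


Via rank(M_{q-1}∘⋯∘M_p): M ≅ I[1,5], I[2,5], I[4,4], I[4,5].
μ_θ-semistable layers: μ^(1)=9; μ^(2)=5; μ^(3)=-3; μ^(4)=-11; μ^(5)=-19

((0, 0, 0, 0, 3); (0, 0, 2, 2, 0); (0, 0, 0, 2, 0); (1, 1, 0, 0, 0); (0, 1, 0, 0, 0))


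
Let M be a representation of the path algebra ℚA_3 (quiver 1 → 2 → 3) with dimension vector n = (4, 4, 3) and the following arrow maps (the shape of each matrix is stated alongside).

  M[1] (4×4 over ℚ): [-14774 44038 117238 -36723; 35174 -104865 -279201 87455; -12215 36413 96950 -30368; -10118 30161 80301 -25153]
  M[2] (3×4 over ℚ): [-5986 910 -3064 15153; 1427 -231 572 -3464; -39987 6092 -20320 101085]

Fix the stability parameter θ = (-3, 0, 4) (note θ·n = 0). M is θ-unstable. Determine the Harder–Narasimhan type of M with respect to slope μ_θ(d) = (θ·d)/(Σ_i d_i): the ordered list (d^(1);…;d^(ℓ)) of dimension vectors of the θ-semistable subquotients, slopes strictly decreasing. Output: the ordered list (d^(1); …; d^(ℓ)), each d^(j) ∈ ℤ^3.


Interval decomposition of M: I[1,2], I[1,3]^3.
HN type (ℓ=3): μ^(1)=4; μ^(2)=0; μ^(3)=-3

((0, 0, 3); (0, 4, 0); (4, 0, 0))


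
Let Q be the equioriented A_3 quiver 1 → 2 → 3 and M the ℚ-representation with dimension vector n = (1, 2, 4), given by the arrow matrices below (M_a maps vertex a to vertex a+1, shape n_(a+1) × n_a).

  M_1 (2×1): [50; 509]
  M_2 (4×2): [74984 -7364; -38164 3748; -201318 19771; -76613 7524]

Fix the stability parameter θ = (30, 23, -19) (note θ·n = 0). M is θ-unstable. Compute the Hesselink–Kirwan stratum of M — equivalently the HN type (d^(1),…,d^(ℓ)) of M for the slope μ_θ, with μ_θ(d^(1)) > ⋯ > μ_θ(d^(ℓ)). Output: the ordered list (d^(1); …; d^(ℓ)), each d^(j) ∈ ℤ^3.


Via rank(M_{q-1}∘⋯∘M_p): M ≅ I[1,3], I[2,3], I[3,3]^2.
μ_θ-semistable layers: μ^(1)=34/3; μ^(2)=2; μ^(3)=-19

((1, 1, 1); (0, 1, 1); (0, 0, 2))


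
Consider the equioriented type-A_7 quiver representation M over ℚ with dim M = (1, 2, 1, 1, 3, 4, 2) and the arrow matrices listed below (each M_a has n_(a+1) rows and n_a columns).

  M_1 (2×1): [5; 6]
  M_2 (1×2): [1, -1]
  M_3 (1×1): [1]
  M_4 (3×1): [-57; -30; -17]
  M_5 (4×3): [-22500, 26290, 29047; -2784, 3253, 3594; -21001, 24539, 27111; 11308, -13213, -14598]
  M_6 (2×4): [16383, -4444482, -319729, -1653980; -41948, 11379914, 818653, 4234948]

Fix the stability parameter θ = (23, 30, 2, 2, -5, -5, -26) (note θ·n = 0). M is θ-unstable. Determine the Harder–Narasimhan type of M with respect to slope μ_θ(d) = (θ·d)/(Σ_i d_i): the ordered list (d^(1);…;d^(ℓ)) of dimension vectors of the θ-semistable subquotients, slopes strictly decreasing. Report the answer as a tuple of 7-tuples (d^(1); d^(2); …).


Interval decomposition of M: I[1,7], I[2,2], I[5,6], I[5,7], I[6,6].
HN type (ℓ=4): μ^(1)=30; μ^(2)=3; μ^(3)=-5; μ^(4)=-12

((0, 1, 0, 0, 0, 0, 0); (1, 1, 1, 1, 1, 1, 1); (0, 0, 0, 0, 1, 2, 0); (0, 0, 0, 0, 1, 1, 1))


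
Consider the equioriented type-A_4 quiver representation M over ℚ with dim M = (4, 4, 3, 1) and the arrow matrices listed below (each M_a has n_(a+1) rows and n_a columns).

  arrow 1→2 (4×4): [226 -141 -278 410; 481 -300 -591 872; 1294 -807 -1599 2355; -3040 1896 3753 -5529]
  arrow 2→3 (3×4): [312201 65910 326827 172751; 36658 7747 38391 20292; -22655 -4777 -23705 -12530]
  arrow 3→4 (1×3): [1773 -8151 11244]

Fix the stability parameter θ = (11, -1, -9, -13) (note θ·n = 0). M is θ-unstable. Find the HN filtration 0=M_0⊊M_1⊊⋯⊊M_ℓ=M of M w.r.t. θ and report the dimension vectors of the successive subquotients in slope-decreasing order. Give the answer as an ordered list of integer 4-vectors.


Barcode: M ≅ I[1,1], I[1,3]^2, I[1,4], I[2,2]. HN layers by μ_θ (4 steps, strictly decreasing):
  μ^(1)=11; μ^(2)=1/3; μ^(3)=-1; μ^(4)=-3

((1, 0, 0, 0); (2, 2, 2, 0); (0, 1, 0, 0); (1, 1, 1, 1))


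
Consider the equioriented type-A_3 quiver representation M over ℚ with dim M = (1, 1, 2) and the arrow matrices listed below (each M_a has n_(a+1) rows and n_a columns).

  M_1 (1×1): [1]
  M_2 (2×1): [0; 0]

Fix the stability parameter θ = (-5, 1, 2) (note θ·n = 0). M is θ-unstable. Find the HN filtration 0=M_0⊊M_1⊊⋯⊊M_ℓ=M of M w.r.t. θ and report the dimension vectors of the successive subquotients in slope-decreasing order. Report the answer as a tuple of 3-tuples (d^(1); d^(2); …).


Interval decomposition of M: I[1,2], I[3,3]^2.
HN type (ℓ=3): μ^(1)=2; μ^(2)=1; μ^(3)=-5

((0, 0, 2); (0, 1, 0); (1, 0, 0))


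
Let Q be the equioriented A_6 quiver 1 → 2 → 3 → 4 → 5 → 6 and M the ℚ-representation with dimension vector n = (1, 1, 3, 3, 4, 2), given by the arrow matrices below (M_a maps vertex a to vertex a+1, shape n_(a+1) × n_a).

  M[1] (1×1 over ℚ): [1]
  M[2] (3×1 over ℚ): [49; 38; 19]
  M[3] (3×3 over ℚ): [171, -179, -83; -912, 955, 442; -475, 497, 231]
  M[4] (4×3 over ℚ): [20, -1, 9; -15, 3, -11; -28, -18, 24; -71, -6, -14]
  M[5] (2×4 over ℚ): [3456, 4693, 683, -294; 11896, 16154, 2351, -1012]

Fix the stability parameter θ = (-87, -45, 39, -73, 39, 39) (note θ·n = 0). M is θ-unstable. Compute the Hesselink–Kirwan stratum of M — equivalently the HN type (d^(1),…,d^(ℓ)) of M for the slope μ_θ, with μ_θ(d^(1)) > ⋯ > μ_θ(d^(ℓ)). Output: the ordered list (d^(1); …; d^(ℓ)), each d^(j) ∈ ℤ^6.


Interval decomposition of M: I[1,3], I[3,5], I[3,6], I[4,6], I[5,5].
HN type (ℓ=5): μ^(1)=39; μ^(2)=-17; μ^(3)=-45; μ^(4)=-73; μ^(5)=-87

((0, 0, 1, 0, 4, 2); (0, 0, 2, 2, 0, 0); (0, 1, 0, 0, 0, 0); (0, 0, 0, 1, 0, 0); (1, 0, 0, 0, 0, 0))


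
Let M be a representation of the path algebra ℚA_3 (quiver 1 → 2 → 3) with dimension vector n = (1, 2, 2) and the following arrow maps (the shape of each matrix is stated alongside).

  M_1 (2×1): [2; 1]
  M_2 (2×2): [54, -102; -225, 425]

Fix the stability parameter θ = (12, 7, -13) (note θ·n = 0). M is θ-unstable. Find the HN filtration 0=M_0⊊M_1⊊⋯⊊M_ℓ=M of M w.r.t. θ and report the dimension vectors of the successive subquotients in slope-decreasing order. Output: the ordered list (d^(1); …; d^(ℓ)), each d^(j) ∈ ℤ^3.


Interval decomposition of M: I[1,3], I[2,2], I[3,3].
HN type (ℓ=3): μ^(1)=7; μ^(2)=2; μ^(3)=-13

((0, 1, 0); (1, 1, 1); (0, 0, 1))


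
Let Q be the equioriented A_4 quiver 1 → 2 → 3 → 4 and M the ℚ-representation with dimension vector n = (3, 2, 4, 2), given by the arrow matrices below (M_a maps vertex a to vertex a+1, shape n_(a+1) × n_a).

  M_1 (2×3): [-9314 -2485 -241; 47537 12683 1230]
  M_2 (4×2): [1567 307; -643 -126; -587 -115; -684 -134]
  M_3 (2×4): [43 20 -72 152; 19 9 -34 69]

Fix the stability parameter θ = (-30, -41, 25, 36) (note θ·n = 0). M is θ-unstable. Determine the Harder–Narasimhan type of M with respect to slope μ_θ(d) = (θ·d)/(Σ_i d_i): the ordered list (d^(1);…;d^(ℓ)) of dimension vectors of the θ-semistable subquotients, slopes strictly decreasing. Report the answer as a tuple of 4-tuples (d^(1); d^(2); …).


Barcode: M ≅ I[1,1], I[1,4]^2, I[3,3]^2. HN layers by μ_θ (4 steps, strictly decreasing):
  μ^(1)=36; μ^(2)=25; μ^(3)=-30; μ^(4)=-71/2

((0, 0, 0, 2); (0, 0, 4, 0); (1, 0, 0, 0); (2, 2, 0, 0))


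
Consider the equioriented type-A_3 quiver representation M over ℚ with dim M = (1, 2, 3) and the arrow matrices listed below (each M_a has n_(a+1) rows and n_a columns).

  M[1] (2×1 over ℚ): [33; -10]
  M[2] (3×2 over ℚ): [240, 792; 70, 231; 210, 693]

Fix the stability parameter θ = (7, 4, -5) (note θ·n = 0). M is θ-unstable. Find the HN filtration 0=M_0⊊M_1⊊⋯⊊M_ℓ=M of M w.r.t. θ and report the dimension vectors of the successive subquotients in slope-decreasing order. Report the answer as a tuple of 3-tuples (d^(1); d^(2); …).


Interval decomposition of M: I[1,2], I[2,3], I[3,3]^2.
HN type (ℓ=3): μ^(1)=11/2; μ^(2)=-1/2; μ^(3)=-5

((1, 1, 0); (0, 1, 1); (0, 0, 2))


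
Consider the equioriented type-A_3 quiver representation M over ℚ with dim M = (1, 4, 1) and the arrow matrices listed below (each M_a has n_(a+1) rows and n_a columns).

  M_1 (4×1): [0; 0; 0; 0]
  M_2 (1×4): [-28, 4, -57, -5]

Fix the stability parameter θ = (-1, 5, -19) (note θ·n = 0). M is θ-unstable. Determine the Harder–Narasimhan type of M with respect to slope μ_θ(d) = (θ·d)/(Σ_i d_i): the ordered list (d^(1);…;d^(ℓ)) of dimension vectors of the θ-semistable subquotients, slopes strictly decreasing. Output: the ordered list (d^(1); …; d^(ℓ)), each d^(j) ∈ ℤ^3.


Interval decomposition of M: I[1,1], I[2,2]^3, I[2,3].
HN type (ℓ=3): μ^(1)=5; μ^(2)=-1; μ^(3)=-7

((0, 3, 0); (1, 0, 0); (0, 1, 1))


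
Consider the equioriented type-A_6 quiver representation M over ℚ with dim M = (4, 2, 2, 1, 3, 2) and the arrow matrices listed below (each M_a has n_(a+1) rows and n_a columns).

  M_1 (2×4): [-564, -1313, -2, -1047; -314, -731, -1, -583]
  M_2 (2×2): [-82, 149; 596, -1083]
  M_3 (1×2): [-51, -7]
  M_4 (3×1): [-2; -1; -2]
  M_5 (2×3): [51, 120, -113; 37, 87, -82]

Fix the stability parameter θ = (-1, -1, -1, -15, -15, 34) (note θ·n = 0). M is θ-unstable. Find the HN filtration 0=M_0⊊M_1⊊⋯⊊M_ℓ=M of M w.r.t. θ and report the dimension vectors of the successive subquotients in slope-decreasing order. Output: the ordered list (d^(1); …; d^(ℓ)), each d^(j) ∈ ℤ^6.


Via rank(M_{q-1}∘⋯∘M_p): M ≅ I[1,1]^2, I[1,3], I[1,6], I[5,5], I[5,6].
μ_θ-semistable layers: μ^(1)=34; μ^(2)=-1; μ^(3)=-33/5; μ^(4)=-15

((0, 0, 0, 0, 0, 2); (3, 1, 1, 0, 0, 0); (1, 1, 1, 1, 1, 0); (0, 0, 0, 0, 2, 0))


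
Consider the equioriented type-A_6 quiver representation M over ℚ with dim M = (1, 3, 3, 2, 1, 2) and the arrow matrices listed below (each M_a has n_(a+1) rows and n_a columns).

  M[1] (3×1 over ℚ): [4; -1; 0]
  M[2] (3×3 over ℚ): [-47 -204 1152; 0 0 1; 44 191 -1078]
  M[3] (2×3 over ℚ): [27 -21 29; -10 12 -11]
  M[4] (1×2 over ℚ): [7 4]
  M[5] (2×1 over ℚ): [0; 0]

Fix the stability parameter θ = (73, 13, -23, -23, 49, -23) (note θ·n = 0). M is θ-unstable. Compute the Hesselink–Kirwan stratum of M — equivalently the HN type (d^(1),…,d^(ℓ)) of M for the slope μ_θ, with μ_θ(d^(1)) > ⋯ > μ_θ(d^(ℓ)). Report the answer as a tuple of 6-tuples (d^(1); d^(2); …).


Via rank(M_{q-1}∘⋯∘M_p): M ≅ I[1,5], I[2,3], I[2,4], I[6,6]^2.
μ_θ-semistable layers: μ^(1)=49; μ^(2)=10; μ^(3)=-5; μ^(4)=-11; μ^(5)=-23

((0, 0, 0, 0, 1, 0); (1, 1, 1, 1, 0, 0); (0, 1, 1, 0, 0, 0); (0, 1, 1, 1, 0, 0); (0, 0, 0, 0, 0, 2))


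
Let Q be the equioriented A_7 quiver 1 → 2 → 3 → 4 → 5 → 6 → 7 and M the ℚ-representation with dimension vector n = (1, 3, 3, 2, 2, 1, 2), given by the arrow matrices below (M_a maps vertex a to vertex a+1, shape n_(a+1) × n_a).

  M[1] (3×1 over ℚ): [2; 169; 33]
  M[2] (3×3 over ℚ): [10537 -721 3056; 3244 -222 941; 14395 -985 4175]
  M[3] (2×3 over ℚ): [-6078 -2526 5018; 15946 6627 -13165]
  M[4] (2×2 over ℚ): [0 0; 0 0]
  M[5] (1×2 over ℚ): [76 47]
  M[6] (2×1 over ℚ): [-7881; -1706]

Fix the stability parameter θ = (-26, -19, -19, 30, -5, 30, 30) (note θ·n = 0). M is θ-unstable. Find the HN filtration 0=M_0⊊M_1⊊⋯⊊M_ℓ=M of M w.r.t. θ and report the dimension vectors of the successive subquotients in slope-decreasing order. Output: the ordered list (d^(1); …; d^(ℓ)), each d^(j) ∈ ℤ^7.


Barcode: M ≅ I[1,4], I[2,2], I[2,3], I[3,4], I[5,5], I[5,7], I[7,7]. HN layers by μ_θ (4 steps, strictly decreasing):
  μ^(1)=30; μ^(2)=-5; μ^(3)=-19; μ^(4)=-26

((0, 0, 0, 2, 0, 1, 2); (0, 0, 0, 0, 2, 0, 0); (0, 3, 3, 0, 0, 0, 0); (1, 0, 0, 0, 0, 0, 0))


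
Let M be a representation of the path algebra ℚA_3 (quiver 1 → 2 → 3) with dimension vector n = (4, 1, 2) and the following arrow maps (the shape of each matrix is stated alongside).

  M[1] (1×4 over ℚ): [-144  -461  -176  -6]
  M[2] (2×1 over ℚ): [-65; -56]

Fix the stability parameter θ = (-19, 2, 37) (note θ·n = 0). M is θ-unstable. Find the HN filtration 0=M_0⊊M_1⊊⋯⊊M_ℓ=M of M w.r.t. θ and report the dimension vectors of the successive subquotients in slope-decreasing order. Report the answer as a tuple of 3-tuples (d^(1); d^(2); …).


Interval decomposition of M: I[1,1]^3, I[1,3], I[3,3].
HN type (ℓ=3): μ^(1)=37; μ^(2)=2; μ^(3)=-19

((0, 0, 2); (0, 1, 0); (4, 0, 0))
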